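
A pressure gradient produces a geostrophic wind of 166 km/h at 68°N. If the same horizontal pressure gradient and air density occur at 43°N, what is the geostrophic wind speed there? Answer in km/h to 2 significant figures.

With the same pressure gradient and density, V_g ∝ 1/f ∝ 1/sin φ.
V₂ = V₁ · sin φ₁ / sin φ₂ = 166 × sin 68° / sin 43°
V₂ = 166 × 0.9272/0.6820 = 230 km/h

230 km/h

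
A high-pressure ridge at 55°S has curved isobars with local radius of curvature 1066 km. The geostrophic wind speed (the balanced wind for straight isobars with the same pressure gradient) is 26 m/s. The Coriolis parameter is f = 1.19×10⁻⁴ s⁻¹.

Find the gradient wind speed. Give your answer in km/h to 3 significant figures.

131 km/h

Around a high, pressure-gradient force acts outward with centrifugal, so Coriolis balances both:
fV = (1/ρ)|∂P/∂n| + V²/R  →  V² − fR·V + fR·V_g = 0
With fR = 1.19×10⁻⁴ × 1066×10³ m = 127 m/s:
V = [fR − √((fR)² − 4 fR V_g)]/2 = [127 − √(127² − 4×127×26)]/2 = 36.5 m/s
Supergeostrophic (V > V_g = 26 m/s), as expected around a high.
Converting: 36.5 m/s × 3.6 = 131 km/h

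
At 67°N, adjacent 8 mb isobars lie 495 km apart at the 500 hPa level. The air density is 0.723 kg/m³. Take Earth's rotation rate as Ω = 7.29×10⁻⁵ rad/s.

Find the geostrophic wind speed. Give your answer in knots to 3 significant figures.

32.4 knots

Coriolis parameter at 67°N:
f = 2Ω sin φ = 2 × 7.29×10⁻⁵ × sin 67° = 1.34×10⁻⁴ s⁻¹
Pressure gradient: |∂P/∂n| = 800 Pa / 495000 m = 1.62×10⁻³ Pa/m
Geostrophic balance (pressure-gradient force = Coriolis force):
V_g = (1/(fρ)) |∂P/∂n| = 1.62×10⁻³ / (1.34×10⁻⁴ × 0.723) = 16.7 m/s
Converting: 16.7 m/s × 1.944 = 32.4 knots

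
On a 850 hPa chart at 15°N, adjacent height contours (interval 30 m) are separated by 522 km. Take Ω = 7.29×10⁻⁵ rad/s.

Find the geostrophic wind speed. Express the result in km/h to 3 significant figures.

Coriolis parameter at 15°N:
f = 2Ω sin φ = 2 × 7.29×10⁻⁵ × sin 15° = 3.77×10⁻⁵ s⁻¹
Height gradient: |∂Z/∂n| = 30 m / 522000 m = 5.75×10⁻⁵
On a pressure surface, geostrophic balance gives V_g = (g/f)|∂Z/∂n|:
V_g = 9.81 × 5.75×10⁻⁵ / 3.77×10⁻⁵ = 14.9 m/s
Converting: 14.9 m/s × 3.6 = 53.8 km/h

53.8 km/h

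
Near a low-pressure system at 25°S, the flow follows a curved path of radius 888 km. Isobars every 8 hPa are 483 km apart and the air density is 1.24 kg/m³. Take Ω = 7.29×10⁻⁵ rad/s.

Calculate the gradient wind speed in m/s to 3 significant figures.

Coriolis parameter at 25°S:
f = 2Ω sin φ = 2 × 7.29×10⁻⁵ × sin 25° = 6.16×10⁻⁵ s⁻¹
Pressure gradient: |∂P/∂n| = 800 Pa / 483000 m = 1.66×10⁻³ Pa/m
Geostrophic speed: V_g = |∂P/∂n|/(fρ) = 1.66×10⁻³/(6.16×10⁻⁵ × 1.24) = 21.7 m/s
Around a low, centrifugal force acts outward with Coriolis, so pressure-gradient force balances both:
(1/ρ)|∂P/∂n| = fV + V²/R  →  V² + fR·V − fR·V_g = 0
With fR = 6.16×10⁻⁵ × 888×10³ m = 54.7 m/s:
V = [−fR + √((fR)² + 4 fR V_g)]/2 = [−54.7 + √(54.7² + 4×54.7×21.7)]/2 = 16.6 m/s
Subgeostrophic (V < V_g = 21.7 m/s), as expected around a low.

16.6 m/s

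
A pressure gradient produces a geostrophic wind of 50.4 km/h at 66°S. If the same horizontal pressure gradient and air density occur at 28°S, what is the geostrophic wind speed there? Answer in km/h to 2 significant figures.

98 km/h

With the same pressure gradient and density, V_g ∝ 1/f ∝ 1/sin φ.
V₂ = V₁ · sin φ₁ / sin φ₂ = 50.4 × sin 66° / sin 28°
V₂ = 50.4 × 0.9135/0.4695 = 98 km/h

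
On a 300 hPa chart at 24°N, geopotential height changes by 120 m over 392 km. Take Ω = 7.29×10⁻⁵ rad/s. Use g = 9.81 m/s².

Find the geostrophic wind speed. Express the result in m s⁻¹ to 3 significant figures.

Coriolis parameter at 24°N:
f = 2Ω sin φ = 2 × 7.29×10⁻⁵ × sin 24° = 5.93×10⁻⁵ s⁻¹
Height gradient: |∂Z/∂n| = 120 m / 392000 m = 3.06×10⁻⁴
On a pressure surface, geostrophic balance gives V_g = (g/f)|∂Z/∂n|:
V_g = 9.81 × 3.06×10⁻⁴ / 5.93×10⁻⁵ = 50.6 m/s

50.6 m s⁻¹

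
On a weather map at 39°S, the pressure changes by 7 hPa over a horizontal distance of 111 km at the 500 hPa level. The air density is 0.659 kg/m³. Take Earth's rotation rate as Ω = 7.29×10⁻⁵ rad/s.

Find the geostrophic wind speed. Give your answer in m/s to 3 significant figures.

104 m/s

Coriolis parameter at 39°S:
f = 2Ω sin φ = 2 × 7.29×10⁻⁵ × sin 39° = 9.18×10⁻⁵ s⁻¹
Pressure gradient: |∂P/∂n| = 700 Pa / 111000 m = 6.31×10⁻³ Pa/m
Geostrophic balance (pressure-gradient force = Coriolis force):
V_g = (1/(fρ)) |∂P/∂n| = 6.31×10⁻³ / (9.18×10⁻⁵ × 0.659) = 104 m/s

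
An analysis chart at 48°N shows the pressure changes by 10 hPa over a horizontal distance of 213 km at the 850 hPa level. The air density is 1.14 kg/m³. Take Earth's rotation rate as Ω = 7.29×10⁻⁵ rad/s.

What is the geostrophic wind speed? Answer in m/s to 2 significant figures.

Coriolis parameter at 48°N:
f = 2Ω sin φ = 2 × 7.29×10⁻⁵ × sin 48° = 1.08×10⁻⁴ s⁻¹
Pressure gradient: |∂P/∂n| = 1000 Pa / 213000 m = 4.69×10⁻³ Pa/m
Geostrophic balance (pressure-gradient force = Coriolis force):
V_g = (1/(fρ)) |∂P/∂n| = 4.69×10⁻³ / (1.08×10⁻⁴ × 1.14) = 38.0 m/s

38 m/s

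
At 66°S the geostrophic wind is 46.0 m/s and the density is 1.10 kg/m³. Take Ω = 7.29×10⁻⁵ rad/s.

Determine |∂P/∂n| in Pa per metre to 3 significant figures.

Coriolis parameter at 66°S:
f = 2Ω sin φ = 2 × 7.29×10⁻⁵ × sin 66° = 1.33×10⁻⁴ s⁻¹
Geostrophic balance rearranged: |∂P/∂n| = f ρ V_g
|∂P/∂n| = 1.33×10⁻⁴ × 1.10 × 46.0 = 6.74×10⁻³ Pa/m

6.74×10⁻³ Pa/m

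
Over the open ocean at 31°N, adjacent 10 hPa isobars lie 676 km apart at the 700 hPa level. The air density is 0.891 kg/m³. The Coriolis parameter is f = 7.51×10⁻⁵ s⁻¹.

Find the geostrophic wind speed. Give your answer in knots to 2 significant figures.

43 knots

Pressure gradient: |∂P/∂n| = 1000 Pa / 676000 m = 1.48×10⁻³ Pa/m
Geostrophic balance (pressure-gradient force = Coriolis force):
V_g = (1/(fρ)) |∂P/∂n| = 1.48×10⁻³ / (7.51×10⁻⁵ × 0.891) = 22.1 m/s
Converting: 22.1 m/s × 1.944 = 43 knots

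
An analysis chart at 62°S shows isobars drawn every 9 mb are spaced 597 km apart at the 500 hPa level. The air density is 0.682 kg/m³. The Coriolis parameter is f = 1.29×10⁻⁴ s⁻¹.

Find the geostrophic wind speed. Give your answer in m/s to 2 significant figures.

Pressure gradient: |∂P/∂n| = 900 Pa / 597000 m = 1.51×10⁻³ Pa/m
Geostrophic balance (pressure-gradient force = Coriolis force):
V_g = (1/(fρ)) |∂P/∂n| = 1.51×10⁻³ / (1.29×10⁻⁴ × 0.682) = 17.1 m/s

17 m/s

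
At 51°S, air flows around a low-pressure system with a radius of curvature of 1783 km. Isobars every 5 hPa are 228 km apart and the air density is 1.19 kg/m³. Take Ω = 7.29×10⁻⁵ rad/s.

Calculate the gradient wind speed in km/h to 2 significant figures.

Coriolis parameter at 51°S:
f = 2Ω sin φ = 2 × 7.29×10⁻⁵ × sin 51° = 1.13×10⁻⁴ s⁻¹
Pressure gradient: |∂P/∂n| = 500 Pa / 228000 m = 2.19×10⁻³ Pa/m
Geostrophic speed: V_g = |∂P/∂n|/(fρ) = 2.19×10⁻³/(1.13×10⁻⁴ × 1.19) = 16.3 m/s
Around a low, centrifugal force acts outward with Coriolis, so pressure-gradient force balances both:
(1/ρ)|∂P/∂n| = fV + V²/R  →  V² + fR·V − fR·V_g = 0
With fR = 1.13×10⁻⁴ × 1783×10³ m = 202 m/s:
V = [−fR + √((fR)² + 4 fR V_g)]/2 = [−202 + √(202² + 4×202×16.3)]/2 = 15.1 m/s
Subgeostrophic (V < V_g = 16.3 m/s), as expected around a low.
Converting: 15.1 m/s × 3.6 = 54 km/h

54 km/h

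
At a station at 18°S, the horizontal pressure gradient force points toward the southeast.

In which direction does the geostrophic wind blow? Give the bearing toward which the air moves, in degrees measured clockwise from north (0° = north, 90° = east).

The pressure-gradient force points toward the southeast (bearing 135°).
Geostrophic balance: in the Southern Hemisphere the Coriolis force deflects motion to the left, so the geostrophic wind blows 90° to the left of the pressure-gradient force (low pressure on the right).
Rotating 135° by 90° counterclockwise gives 045° — the wind blows toward the northeast.

045°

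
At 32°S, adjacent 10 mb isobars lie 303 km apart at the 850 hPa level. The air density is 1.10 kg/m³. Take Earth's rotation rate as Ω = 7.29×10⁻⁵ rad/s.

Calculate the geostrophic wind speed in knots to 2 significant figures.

75 knots

Coriolis parameter at 32°S:
f = 2Ω sin φ = 2 × 7.29×10⁻⁵ × sin 32° = 7.73×10⁻⁵ s⁻¹
Pressure gradient: |∂P/∂n| = 1000 Pa / 303000 m = 3.30×10⁻³ Pa/m
Geostrophic balance (pressure-gradient force = Coriolis force):
V_g = (1/(fρ)) |∂P/∂n| = 3.30×10⁻³ / (7.73×10⁻⁵ × 1.10) = 38.8 m/s
Converting: 38.8 m/s × 1.944 = 75 knots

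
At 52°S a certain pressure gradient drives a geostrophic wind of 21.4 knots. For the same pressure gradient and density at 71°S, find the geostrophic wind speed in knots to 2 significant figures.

With the same pressure gradient and density, V_g ∝ 1/f ∝ 1/sin φ.
V₂ = V₁ · sin φ₁ / sin φ₂ = 21.4 × sin 52° / sin 71°
V₂ = 21.4 × 0.7880/0.9455 = 18 knots

18 knots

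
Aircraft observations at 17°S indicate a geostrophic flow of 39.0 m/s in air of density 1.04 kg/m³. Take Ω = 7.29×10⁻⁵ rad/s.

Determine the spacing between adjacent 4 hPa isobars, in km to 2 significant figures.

Coriolis parameter at 17°S:
f = 2Ω sin φ = 2 × 7.29×10⁻⁵ × sin 17° = 4.26×10⁻⁵ s⁻¹
Geostrophic balance rearranged: |∂P/∂n| = f ρ V_g
|∂P/∂n| = 4.26×10⁻⁵ × 1.04 × 39.0 = 1.73×10⁻³ Pa/m
Isobar spacing: Δn = ΔP/|∂P/∂n| = 400 Pa / 1.73×10⁻³ Pa/m = 231350 m ≈ 230 km

230 km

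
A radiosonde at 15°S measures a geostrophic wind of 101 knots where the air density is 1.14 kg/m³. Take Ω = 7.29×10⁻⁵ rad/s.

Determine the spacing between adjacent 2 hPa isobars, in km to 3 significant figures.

Coriolis parameter at 15°S:
f = 2Ω sin φ = 2 × 7.29×10⁻⁵ × sin 15° = 3.77×10⁻⁵ s⁻¹
Wind speed in SI: 101 knots = 52.0 m/s
Geostrophic balance rearranged: |∂P/∂n| = f ρ V_g
|∂P/∂n| = 3.77×10⁻⁵ × 1.14 × 52.0 = 2.24×10⁻³ Pa/m
Isobar spacing: Δn = ΔP/|∂P/∂n| = 200 Pa / 2.24×10⁻³ Pa/m = 89477 m ≈ 89.5 km

89.5 km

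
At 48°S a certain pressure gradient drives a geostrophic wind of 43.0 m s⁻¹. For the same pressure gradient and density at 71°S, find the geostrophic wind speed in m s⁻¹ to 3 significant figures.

33.8 m s⁻¹

With the same pressure gradient and density, V_g ∝ 1/f ∝ 1/sin φ.
V₂ = V₁ · sin φ₁ / sin φ₂ = 43.0 × sin 48° / sin 71°
V₂ = 43.0 × 0.7431/0.9455 = 33.8 m s⁻¹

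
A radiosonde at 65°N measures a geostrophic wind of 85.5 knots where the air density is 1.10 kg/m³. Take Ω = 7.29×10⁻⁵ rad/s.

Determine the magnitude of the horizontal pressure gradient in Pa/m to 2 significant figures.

Coriolis parameter at 65°N:
f = 2Ω sin φ = 2 × 7.29×10⁻⁵ × sin 65° = 1.32×10⁻⁴ s⁻¹
Wind speed in SI: 85.5 knots = 44.0 m/s
Geostrophic balance rearranged: |∂P/∂n| = f ρ V_g
|∂P/∂n| = 1.32×10⁻⁴ × 1.10 × 44.0 = 6.39×10⁻³ Pa/m

6.4×10⁻³ Pa/m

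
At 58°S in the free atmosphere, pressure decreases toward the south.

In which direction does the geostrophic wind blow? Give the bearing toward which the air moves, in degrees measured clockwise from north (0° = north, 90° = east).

The pressure-gradient force points toward the south (bearing 180°).
Geostrophic balance: in the Southern Hemisphere the Coriolis force deflects motion to the left, so the geostrophic wind blows 90° to the left of the pressure-gradient force (low pressure on the right).
Rotating 180° by 90° counterclockwise gives 090° — the wind blows toward the east.

090°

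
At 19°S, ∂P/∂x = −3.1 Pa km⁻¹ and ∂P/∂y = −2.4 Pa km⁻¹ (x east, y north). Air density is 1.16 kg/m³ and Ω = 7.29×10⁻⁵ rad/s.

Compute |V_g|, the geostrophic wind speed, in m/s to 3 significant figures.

Coriolis parameter at 19°S:
f = 2Ω sin φ = 2 × 7.29×10⁻⁵ × sin 19° = 4.75×10⁻⁵ s⁻¹
In the Southern Hemisphere f is negative: f = −4.75×10⁻⁵ s⁻¹.
Component geostrophic relations (x east, y north):
u_g = −(1/(fρ)) ∂P/∂y,  v_g = (1/(fρ)) ∂P/∂x
u_g = −(−2.4×10⁻³)/(−4.75×10⁻⁵ × 1.16) = −43.6 m/s;  v_g = (−3.1×10⁻³)/(−4.75×10⁻⁵ × 1.16) = 56.3 m/s
|V_g| = √(u_g² + v_g²) = 71.2 m/s

71.2 m/s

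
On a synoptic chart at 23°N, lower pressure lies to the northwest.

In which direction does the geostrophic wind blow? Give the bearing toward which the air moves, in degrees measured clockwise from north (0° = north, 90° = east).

045°

The pressure-gradient force points toward the northwest (bearing 315°).
Geostrophic balance: in the Northern Hemisphere the Coriolis force deflects motion to the right, so the geostrophic wind blows 90° to the right of the pressure-gradient force (low pressure on the left).
Rotating 315° by 90° clockwise gives 045° — the wind blows toward the northeast.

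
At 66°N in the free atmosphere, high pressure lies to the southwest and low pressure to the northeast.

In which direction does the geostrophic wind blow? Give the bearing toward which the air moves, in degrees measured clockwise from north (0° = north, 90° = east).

The pressure-gradient force points toward the northeast (bearing 045°).
Geostrophic balance: in the Northern Hemisphere the Coriolis force deflects motion to the right, so the geostrophic wind blows 90° to the right of the pressure-gradient force (low pressure on the left).
Rotating 045° by 90° clockwise gives 135° — the wind blows toward the southeast.

135°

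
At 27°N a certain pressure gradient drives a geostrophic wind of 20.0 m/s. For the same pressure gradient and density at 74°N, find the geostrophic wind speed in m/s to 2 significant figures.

With the same pressure gradient and density, V_g ∝ 1/f ∝ 1/sin φ.
V₂ = V₁ · sin φ₁ / sin φ₂ = 20.0 × sin 27° / sin 74°
V₂ = 20.0 × 0.4540/0.9613 = 9.4 m/s

9.4 m/s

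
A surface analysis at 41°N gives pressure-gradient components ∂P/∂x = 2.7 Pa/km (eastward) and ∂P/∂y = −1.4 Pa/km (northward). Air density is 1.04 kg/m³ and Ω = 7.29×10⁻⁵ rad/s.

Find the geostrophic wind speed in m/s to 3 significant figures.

Coriolis parameter at 41°N:
f = 2Ω sin φ = 2 × 7.29×10⁻⁵ × sin 41° = 9.57×10⁻⁵ s⁻¹
Component geostrophic relations (x east, y north):
u_g = −(1/(fρ)) ∂P/∂y,  v_g = (1/(fρ)) ∂P/∂x
u_g = −(−1.4×10⁻³)/(9.57×10⁻⁵ × 1.04) = 14.1 m/s;  v_g = (2.7×10⁻³)/(9.57×10⁻⁵ × 1.04) = 27.1 m/s
|V_g| = √(u_g² + v_g²) = 30.6 m/s

30.6 m/s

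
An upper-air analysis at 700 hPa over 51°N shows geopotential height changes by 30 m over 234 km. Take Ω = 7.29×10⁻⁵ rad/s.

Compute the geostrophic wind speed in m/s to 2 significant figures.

11 m/s

Coriolis parameter at 51°N:
f = 2Ω sin φ = 2 × 7.29×10⁻⁵ × sin 51° = 1.13×10⁻⁴ s⁻¹
Height gradient: |∂Z/∂n| = 30 m / 234000 m = 1.28×10⁻⁴
On a pressure surface, geostrophic balance gives V_g = (g/f)|∂Z/∂n|:
V_g = 9.81 × 1.28×10⁻⁴ / 1.13×10⁻⁴ = 11.1 m/s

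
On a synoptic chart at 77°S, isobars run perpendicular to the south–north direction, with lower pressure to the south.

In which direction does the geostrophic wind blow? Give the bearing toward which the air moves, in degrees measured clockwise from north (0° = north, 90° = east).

090°

The pressure-gradient force points toward the south (bearing 180°).
Geostrophic balance: in the Southern Hemisphere the Coriolis force deflects motion to the left, so the geostrophic wind blows 90° to the left of the pressure-gradient force (low pressure on the right).
Rotating 180° by 90° counterclockwise gives 090° — the wind blows toward the east.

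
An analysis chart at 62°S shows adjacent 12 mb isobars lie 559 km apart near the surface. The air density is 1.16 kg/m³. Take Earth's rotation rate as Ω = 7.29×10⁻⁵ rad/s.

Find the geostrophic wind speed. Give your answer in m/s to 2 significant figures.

14 m/s

Coriolis parameter at 62°S:
f = 2Ω sin φ = 2 × 7.29×10⁻⁵ × sin 62° = 1.29×10⁻⁴ s⁻¹
Pressure gradient: |∂P/∂n| = 1200 Pa / 559000 m = 2.15×10⁻³ Pa/m
Geostrophic balance (pressure-gradient force = Coriolis force):
V_g = (1/(fρ)) |∂P/∂n| = 2.15×10⁻³ / (1.29×10⁻⁴ × 1.16) = 14.4 m/s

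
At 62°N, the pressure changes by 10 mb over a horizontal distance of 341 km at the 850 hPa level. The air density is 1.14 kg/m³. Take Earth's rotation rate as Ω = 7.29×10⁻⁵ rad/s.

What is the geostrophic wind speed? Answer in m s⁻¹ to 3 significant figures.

Coriolis parameter at 62°N:
f = 2Ω sin φ = 2 × 7.29×10⁻⁵ × sin 62° = 1.29×10⁻⁴ s⁻¹
Pressure gradient: |∂P/∂n| = 1000 Pa / 341000 m = 2.93×10⁻³ Pa/m
Geostrophic balance (pressure-gradient force = Coriolis force):
V_g = (1/(fρ)) |∂P/∂n| = 2.93×10⁻³ / (1.29×10⁻⁴ × 1.14) = 20.0 m/s

20.0 m s⁻¹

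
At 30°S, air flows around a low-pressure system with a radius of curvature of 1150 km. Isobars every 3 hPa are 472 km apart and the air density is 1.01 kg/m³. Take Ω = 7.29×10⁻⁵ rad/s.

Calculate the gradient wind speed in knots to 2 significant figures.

15 knots

Coriolis parameter at 30°S:
f = 2Ω sin φ = 2 × 7.29×10⁻⁵ × sin 30° = 7.29×10⁻⁵ s⁻¹
Pressure gradient: |∂P/∂n| = 300 Pa / 472000 m = 6.36×10⁻⁴ Pa/m
Geostrophic speed: V_g = |∂P/∂n|/(fρ) = 6.36×10⁻⁴/(7.29×10⁻⁵ × 1.01) = 8.63 m/s
Around a low, centrifugal force acts outward with Coriolis, so pressure-gradient force balances both:
(1/ρ)|∂P/∂n| = fV + V²/R  →  V² + fR·V − fR·V_g = 0
With fR = 7.29×10⁻⁵ × 1150×10³ m = 83.8 m/s:
V = [−fR + √((fR)² + 4 fR V_g)]/2 = [−83.8 + √(83.8² + 4×83.8×8.63)]/2 = 7.89 m/s
Subgeostrophic (V < V_g = 8.63 m/s), as expected around a low.
Converting: 7.89 m/s × 1.944 = 15 knots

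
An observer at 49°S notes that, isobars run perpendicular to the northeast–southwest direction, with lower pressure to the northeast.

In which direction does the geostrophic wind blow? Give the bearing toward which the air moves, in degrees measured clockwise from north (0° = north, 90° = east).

The pressure-gradient force points toward the northeast (bearing 045°).
Geostrophic balance: in the Southern Hemisphere the Coriolis force deflects motion to the left, so the geostrophic wind blows 90° to the left of the pressure-gradient force (low pressure on the right).
Rotating 045° by 90° counterclockwise gives 315° — the wind blows toward the northwest.

315°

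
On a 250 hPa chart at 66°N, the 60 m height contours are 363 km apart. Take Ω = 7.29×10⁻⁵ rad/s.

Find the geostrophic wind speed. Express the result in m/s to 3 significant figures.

12.2 m/s

Coriolis parameter at 66°N:
f = 2Ω sin φ = 2 × 7.29×10⁻⁵ × sin 66° = 1.33×10⁻⁴ s⁻¹
Height gradient: |∂Z/∂n| = 60 m / 363000 m = 1.65×10⁻⁴
On a pressure surface, geostrophic balance gives V_g = (g/f)|∂Z/∂n|:
V_g = 9.81 × 1.65×10⁻⁴ / 1.33×10⁻⁴ = 12.2 m/s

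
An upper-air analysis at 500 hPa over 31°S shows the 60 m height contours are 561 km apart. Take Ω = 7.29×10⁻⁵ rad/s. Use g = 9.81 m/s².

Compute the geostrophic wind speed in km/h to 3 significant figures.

50.3 km/h

Coriolis parameter at 31°S:
f = 2Ω sin φ = 2 × 7.29×10⁻⁵ × sin 31° = 7.51×10⁻⁵ s⁻¹
Height gradient: |∂Z/∂n| = 60 m / 561000 m = 1.07×10⁻⁴
On a pressure surface, geostrophic balance gives V_g = (g/f)|∂Z/∂n|:
V_g = 9.81 × 1.07×10⁻⁴ / 7.51×10⁻⁵ = 14.0 m/s
Converting: 14.0 m/s × 3.6 = 50.3 km/h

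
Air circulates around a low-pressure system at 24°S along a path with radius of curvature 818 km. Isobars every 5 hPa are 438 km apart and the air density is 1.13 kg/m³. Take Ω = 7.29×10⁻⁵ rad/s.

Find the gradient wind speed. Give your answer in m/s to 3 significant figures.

13.4 m/s

Coriolis parameter at 24°S:
f = 2Ω sin φ = 2 × 7.29×10⁻⁵ × sin 24° = 5.93×10⁻⁵ s⁻¹
Pressure gradient: |∂P/∂n| = 500 Pa / 438000 m = 1.14×10⁻³ Pa/m
Geostrophic speed: V_g = |∂P/∂n|/(fρ) = 1.14×10⁻³/(5.93×10⁻⁵ × 1.13) = 17.0 m/s
Around a low, centrifugal force acts outward with Coriolis, so pressure-gradient force balances both:
(1/ρ)|∂P/∂n| = fV + V²/R  →  V² + fR·V − fR·V_g = 0
With fR = 5.93×10⁻⁵ × 818×10³ m = 48.5 m/s:
V = [−fR + √((fR)² + 4 fR V_g)]/2 = [−48.5 + √(48.5² + 4×48.5×17)]/2 = 13.4 m/s
Subgeostrophic (V < V_g = 17 m/s), as expected around a low.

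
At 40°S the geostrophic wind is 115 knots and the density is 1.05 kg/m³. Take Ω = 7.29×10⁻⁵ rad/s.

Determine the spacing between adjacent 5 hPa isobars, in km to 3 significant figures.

85.9 km

Coriolis parameter at 40°S:
f = 2Ω sin φ = 2 × 7.29×10⁻⁵ × sin 40° = 9.37×10⁻⁵ s⁻¹
Wind speed in SI: 115 knots = 59.2 m/s
Geostrophic balance rearranged: |∂P/∂n| = f ρ V_g
|∂P/∂n| = 9.37×10⁻⁵ × 1.05 × 59.2 = 5.82×10⁻³ Pa/m
Isobar spacing: Δn = ΔP/|∂P/∂n| = 500 Pa / 5.82×10⁻³ Pa/m = 85885 m ≈ 85.9 km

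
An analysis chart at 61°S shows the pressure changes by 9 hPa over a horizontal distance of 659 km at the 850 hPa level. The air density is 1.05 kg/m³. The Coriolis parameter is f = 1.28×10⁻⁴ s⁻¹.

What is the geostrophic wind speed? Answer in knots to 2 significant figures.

20 knots

Pressure gradient: |∂P/∂n| = 900 Pa / 659000 m = 1.37×10⁻³ Pa/m
Geostrophic balance (pressure-gradient force = Coriolis force):
V_g = (1/(fρ)) |∂P/∂n| = 1.37×10⁻³ / (1.28×10⁻⁴ × 1.05) = 10.2 m/s
Converting: 10.2 m/s × 1.944 = 20 knots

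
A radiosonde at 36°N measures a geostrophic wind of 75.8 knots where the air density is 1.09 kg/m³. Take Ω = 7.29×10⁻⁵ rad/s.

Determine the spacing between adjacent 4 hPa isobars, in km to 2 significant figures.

Coriolis parameter at 36°N:
f = 2Ω sin φ = 2 × 7.29×10⁻⁵ × sin 36° = 8.57×10⁻⁵ s⁻¹
Wind speed in SI: 75.8 knots = 39.0 m/s
Geostrophic balance rearranged: |∂P/∂n| = f ρ V_g
|∂P/∂n| = 8.57×10⁻⁵ × 1.09 × 39.0 = 3.64×10⁻³ Pa/m
Isobar spacing: Δn = ΔP/|∂P/∂n| = 400 Pa / 3.64×10⁻³ Pa/m = 109812 m ≈ 110 km

110 km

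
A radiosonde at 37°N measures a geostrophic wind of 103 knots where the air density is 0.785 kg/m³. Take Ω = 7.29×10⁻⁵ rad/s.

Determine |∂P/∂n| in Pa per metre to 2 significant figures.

Coriolis parameter at 37°N:
f = 2Ω sin φ = 2 × 7.29×10⁻⁵ × sin 37° = 8.77×10⁻⁵ s⁻¹
Wind speed in SI: 103 knots = 53.0 m/s
Geostrophic balance rearranged: |∂P/∂n| = f ρ V_g
|∂P/∂n| = 8.77×10⁻⁵ × 0.785 × 53.0 = 3.65×10⁻³ Pa/m

3.6×10⁻³ Pa/m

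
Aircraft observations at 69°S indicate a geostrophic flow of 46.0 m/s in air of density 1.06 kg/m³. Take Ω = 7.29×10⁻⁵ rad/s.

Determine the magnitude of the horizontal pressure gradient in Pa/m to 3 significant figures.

Coriolis parameter at 69°S:
f = 2Ω sin φ = 2 × 7.29×10⁻⁵ × sin 69° = 1.36×10⁻⁴ s⁻¹
Geostrophic balance rearranged: |∂P/∂n| = f ρ V_g
|∂P/∂n| = 1.36×10⁻⁴ × 1.06 × 46.0 = 6.64×10⁻³ Pa/m

6.64×10⁻³ Pa/m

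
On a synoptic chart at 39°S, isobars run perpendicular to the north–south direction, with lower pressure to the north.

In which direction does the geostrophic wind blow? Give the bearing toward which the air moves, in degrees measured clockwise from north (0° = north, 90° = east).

270°

The pressure-gradient force points toward the north (bearing 000°).
Geostrophic balance: in the Southern Hemisphere the Coriolis force deflects motion to the left, so the geostrophic wind blows 90° to the left of the pressure-gradient force (low pressure on the right).
Rotating 000° by 90° counterclockwise gives 270° — the wind blows toward the west.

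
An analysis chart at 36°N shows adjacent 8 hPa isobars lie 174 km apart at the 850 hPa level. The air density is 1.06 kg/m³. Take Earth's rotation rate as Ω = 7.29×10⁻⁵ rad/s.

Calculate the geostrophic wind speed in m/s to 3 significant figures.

50.6 m/s

Coriolis parameter at 36°N:
f = 2Ω sin φ = 2 × 7.29×10⁻⁵ × sin 36° = 8.57×10⁻⁵ s⁻¹
Pressure gradient: |∂P/∂n| = 800 Pa / 174000 m = 4.60×10⁻³ Pa/m
Geostrophic balance (pressure-gradient force = Coriolis force):
V_g = (1/(fρ)) |∂P/∂n| = 4.60×10⁻³ / (8.57×10⁻⁵ × 1.06) = 50.6 m/s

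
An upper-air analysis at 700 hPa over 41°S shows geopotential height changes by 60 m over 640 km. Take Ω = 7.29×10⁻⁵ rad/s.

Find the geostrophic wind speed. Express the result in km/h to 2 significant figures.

Coriolis parameter at 41°S:
f = 2Ω sin φ = 2 × 7.29×10⁻⁵ × sin 41° = 9.57×10⁻⁵ s⁻¹
Height gradient: |∂Z/∂n| = 60 m / 640000 m = 9.38×10⁻⁵
On a pressure surface, geostrophic balance gives V_g = (g/f)|∂Z/∂n|:
V_g = 9.81 × 9.38×10⁻⁵ / 9.57×10⁻⁵ = 9.61 m/s
Converting: 9.61 m/s × 3.6 = 35 km/h

35 km/h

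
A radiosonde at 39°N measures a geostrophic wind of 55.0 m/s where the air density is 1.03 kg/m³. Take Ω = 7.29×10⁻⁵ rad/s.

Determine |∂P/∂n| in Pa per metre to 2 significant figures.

5.2×10⁻³ Pa/m

Coriolis parameter at 39°N:
f = 2Ω sin φ = 2 × 7.29×10⁻⁵ × sin 39° = 9.18×10⁻⁵ s⁻¹
Geostrophic balance rearranged: |∂P/∂n| = f ρ V_g
|∂P/∂n| = 9.18×10⁻⁵ × 1.03 × 55.0 = 5.20×10⁻³ Pa/m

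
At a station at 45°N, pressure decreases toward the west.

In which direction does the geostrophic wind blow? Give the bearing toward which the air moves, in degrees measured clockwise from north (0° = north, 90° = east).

000°

The pressure-gradient force points toward the west (bearing 270°).
Geostrophic balance: in the Northern Hemisphere the Coriolis force deflects motion to the right, so the geostrophic wind blows 90° to the right of the pressure-gradient force (low pressure on the left).
Rotating 270° by 90° clockwise gives 000° — the wind blows toward the north.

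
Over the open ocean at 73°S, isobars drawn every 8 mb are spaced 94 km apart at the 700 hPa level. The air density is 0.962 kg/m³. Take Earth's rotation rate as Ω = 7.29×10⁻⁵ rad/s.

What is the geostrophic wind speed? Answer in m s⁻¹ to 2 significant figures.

63 m s⁻¹

Coriolis parameter at 73°S:
f = 2Ω sin φ = 2 × 7.29×10⁻⁵ × sin 73° = 1.39×10⁻⁴ s⁻¹
Pressure gradient: |∂P/∂n| = 800 Pa / 94000 m = 8.51×10⁻³ Pa/m
Geostrophic balance (pressure-gradient force = Coriolis force):
V_g = (1/(fρ)) |∂P/∂n| = 8.51×10⁻³ / (1.39×10⁻⁴ × 0.962) = 63.5 m/s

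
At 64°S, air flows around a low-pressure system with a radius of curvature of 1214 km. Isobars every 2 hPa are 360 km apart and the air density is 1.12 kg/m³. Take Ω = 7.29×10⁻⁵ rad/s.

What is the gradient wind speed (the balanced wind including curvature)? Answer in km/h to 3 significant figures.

13.3 km/h

Coriolis parameter at 64°S:
f = 2Ω sin φ = 2 × 7.29×10⁻⁵ × sin 64° = 1.31×10⁻⁴ s⁻¹
Pressure gradient: |∂P/∂n| = 200 Pa / 360000 m = 5.56×10⁻⁴ Pa/m
Geostrophic speed: V_g = |∂P/∂n|/(fρ) = 5.56×10⁻⁴/(1.31×10⁻⁴ × 1.12) = 3.79 m/s
Around a low, centrifugal force acts outward with Coriolis, so pressure-gradient force balances both:
(1/ρ)|∂P/∂n| = fV + V²/R  →  V² + fR·V − fR·V_g = 0
With fR = 1.31×10⁻⁴ × 1214×10³ m = 159 m/s:
V = [−fR + √((fR)² + 4 fR V_g)]/2 = [−159 + √(159² + 4×159×3.79)]/2 = 3.7 m/s
Subgeostrophic (V < V_g = 3.79 m/s), as expected around a low.
Converting: 3.7 m/s × 3.6 = 13.3 km/h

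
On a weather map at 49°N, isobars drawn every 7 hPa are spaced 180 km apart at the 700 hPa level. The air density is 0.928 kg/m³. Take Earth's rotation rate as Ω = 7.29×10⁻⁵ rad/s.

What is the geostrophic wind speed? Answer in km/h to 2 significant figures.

Coriolis parameter at 49°N:
f = 2Ω sin φ = 2 × 7.29×10⁻⁵ × sin 49° = 1.10×10⁻⁴ s⁻¹
Pressure gradient: |∂P/∂n| = 700 Pa / 180000 m = 3.89×10⁻³ Pa/m
Geostrophic balance (pressure-gradient force = Coriolis force):
V_g = (1/(fρ)) |∂P/∂n| = 3.89×10⁻³ / (1.10×10⁻⁴ × 0.928) = 38.1 m/s
Converting: 38.1 m/s × 3.6 = 140 km/h

140 km/h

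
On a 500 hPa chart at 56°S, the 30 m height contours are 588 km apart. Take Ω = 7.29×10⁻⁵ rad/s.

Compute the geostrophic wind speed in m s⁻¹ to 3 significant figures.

Coriolis parameter at 56°S:
f = 2Ω sin φ = 2 × 7.29×10⁻⁵ × sin 56° = 1.21×10⁻⁴ s⁻¹
Height gradient: |∂Z/∂n| = 30 m / 588000 m = 5.10×10⁻⁵
On a pressure surface, geostrophic balance gives V_g = (g/f)|∂Z/∂n|:
V_g = 9.81 × 5.10×10⁻⁵ / 1.21×10⁻⁴ = 4.14 m/s

4.14 m s⁻¹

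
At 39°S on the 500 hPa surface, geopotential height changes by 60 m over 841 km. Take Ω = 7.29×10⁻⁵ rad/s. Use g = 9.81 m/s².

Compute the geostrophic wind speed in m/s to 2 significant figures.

Coriolis parameter at 39°S:
f = 2Ω sin φ = 2 × 7.29×10⁻⁵ × sin 39° = 9.18×10⁻⁵ s⁻¹
Height gradient: |∂Z/∂n| = 60 m / 841000 m = 7.13×10⁻⁵
On a pressure surface, geostrophic balance gives V_g = (g/f)|∂Z/∂n|:
V_g = 9.81 × 7.13×10⁻⁵ / 9.18×10⁻⁵ = 7.63 m/s

7.6 m/s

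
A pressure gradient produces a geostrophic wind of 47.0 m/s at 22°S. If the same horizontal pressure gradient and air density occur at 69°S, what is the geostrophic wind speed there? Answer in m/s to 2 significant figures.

With the same pressure gradient and density, V_g ∝ 1/f ∝ 1/sin φ.
V₂ = V₁ · sin φ₁ / sin φ₂ = 47.0 × sin 22° / sin 69°
V₂ = 47.0 × 0.3746/0.9336 = 19 m/s

19 m/s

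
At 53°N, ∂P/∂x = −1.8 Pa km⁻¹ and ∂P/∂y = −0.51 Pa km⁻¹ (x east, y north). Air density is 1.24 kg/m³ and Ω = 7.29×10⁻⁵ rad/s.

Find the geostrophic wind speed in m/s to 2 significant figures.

Coriolis parameter at 53°N:
f = 2Ω sin φ = 2 × 7.29×10⁻⁵ × sin 53° = 1.16×10⁻⁴ s⁻¹
Component geostrophic relations (x east, y north):
u_g = −(1/(fρ)) ∂P/∂y,  v_g = (1/(fρ)) ∂P/∂x
u_g = −(−0.51×10⁻³)/(1.16×10⁻⁴ × 1.24) = 3.53 m/s;  v_g = (−1.8×10⁻³)/(1.16×10⁻⁴ × 1.24) = −12.5 m/s
|V_g| = √(u_g² + v_g²) = 13.0 m/s

13 m/s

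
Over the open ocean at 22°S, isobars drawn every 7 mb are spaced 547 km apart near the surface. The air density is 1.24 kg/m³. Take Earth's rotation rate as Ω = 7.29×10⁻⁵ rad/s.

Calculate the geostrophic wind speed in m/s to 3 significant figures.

Coriolis parameter at 22°S:
f = 2Ω sin φ = 2 × 7.29×10⁻⁵ × sin 22° = 5.46×10⁻⁵ s⁻¹
Pressure gradient: |∂P/∂n| = 700 Pa / 547000 m = 1.28×10⁻³ Pa/m
Geostrophic balance (pressure-gradient force = Coriolis force):
V_g = (1/(fρ)) |∂P/∂n| = 1.28×10⁻³ / (5.46×10⁻⁵ × 1.24) = 18.9 m/s

18.9 m/s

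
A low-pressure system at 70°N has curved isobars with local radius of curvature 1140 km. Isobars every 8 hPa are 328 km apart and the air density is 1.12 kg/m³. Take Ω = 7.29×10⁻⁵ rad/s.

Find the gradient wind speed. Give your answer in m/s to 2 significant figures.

15 m/s

Coriolis parameter at 70°N:
f = 2Ω sin φ = 2 × 7.29×10⁻⁵ × sin 70° = 1.37×10⁻⁴ s⁻¹
Pressure gradient: |∂P/∂n| = 800 Pa / 328000 m = 2.44×10⁻³ Pa/m
Geostrophic speed: V_g = |∂P/∂n|/(fρ) = 2.44×10⁻³/(1.37×10⁻⁴ × 1.12) = 15.9 m/s
Around a low, centrifugal force acts outward with Coriolis, so pressure-gradient force balances both:
(1/ρ)|∂P/∂n| = fV + V²/R  →  V² + fR·V − fR·V_g = 0
With fR = 1.37×10⁻⁴ × 1140×10³ m = 156 m/s:
V = [−fR + √((fR)² + 4 fR V_g)]/2 = [−156 + √(156² + 4×156×15.9)]/2 = 14.5 m/s
Subgeostrophic (V < V_g = 15.9 m/s), as expected around a low.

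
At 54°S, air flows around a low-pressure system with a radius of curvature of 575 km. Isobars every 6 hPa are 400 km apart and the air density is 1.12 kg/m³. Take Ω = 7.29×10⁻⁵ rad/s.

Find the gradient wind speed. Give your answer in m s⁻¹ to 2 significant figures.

9.9 m s⁻¹

Coriolis parameter at 54°S:
f = 2Ω sin φ = 2 × 7.29×10⁻⁵ × sin 54° = 1.18×10⁻⁴ s⁻¹
Pressure gradient: |∂P/∂n| = 600 Pa / 400000 m = 1.50×10⁻³ Pa/m
Geostrophic speed: V_g = |∂P/∂n|/(fρ) = 1.50×10⁻³/(1.18×10⁻⁴ × 1.12) = 11.4 m/s
Around a low, centrifugal force acts outward with Coriolis, so pressure-gradient force balances both:
(1/ρ)|∂P/∂n| = fV + V²/R  →  V² + fR·V − fR·V_g = 0
With fR = 1.18×10⁻⁴ × 575×10³ m = 67.8 m/s:
V = [−fR + √((fR)² + 4 fR V_g)]/2 = [−67.8 + √(67.8² + 4×67.8×11.4)]/2 = 9.91 m/s
Subgeostrophic (V < V_g = 11.4 m/s), as expected around a low.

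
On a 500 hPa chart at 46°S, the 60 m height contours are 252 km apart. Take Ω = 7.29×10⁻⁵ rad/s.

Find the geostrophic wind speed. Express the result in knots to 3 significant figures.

43.3 knots

Coriolis parameter at 46°S:
f = 2Ω sin φ = 2 × 7.29×10⁻⁵ × sin 46° = 1.05×10⁻⁴ s⁻¹
Height gradient: |∂Z/∂n| = 60 m / 252000 m = 2.38×10⁻⁴
On a pressure surface, geostrophic balance gives V_g = (g/f)|∂Z/∂n|:
V_g = 9.81 × 2.38×10⁻⁴ / 1.05×10⁻⁴ = 22.3 m/s
Converting: 22.3 m/s × 1.944 = 43.3 knots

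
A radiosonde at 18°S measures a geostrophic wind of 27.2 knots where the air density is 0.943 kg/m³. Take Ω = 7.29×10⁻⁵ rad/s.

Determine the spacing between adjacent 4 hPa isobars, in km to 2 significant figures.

670 km

Coriolis parameter at 18°S:
f = 2Ω sin φ = 2 × 7.29×10⁻⁵ × sin 18° = 4.51×10⁻⁵ s⁻¹
Wind speed in SI: 27.2 knots = 14.0 m/s
Geostrophic balance rearranged: |∂P/∂n| = f ρ V_g
|∂P/∂n| = 4.51×10⁻⁵ × 0.943 × 14.0 = 5.95×10⁻⁴ Pa/m
Isobar spacing: Δn = ΔP/|∂P/∂n| = 400 Pa / 5.95×10⁻⁴ Pa/m = 672824 m ≈ 670 km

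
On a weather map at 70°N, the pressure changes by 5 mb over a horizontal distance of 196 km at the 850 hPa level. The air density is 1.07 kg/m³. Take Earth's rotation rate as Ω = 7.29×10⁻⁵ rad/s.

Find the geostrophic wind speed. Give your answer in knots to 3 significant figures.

33.8 knots

Coriolis parameter at 70°N:
f = 2Ω sin φ = 2 × 7.29×10⁻⁵ × sin 70° = 1.37×10⁻⁴ s⁻¹
Pressure gradient: |∂P/∂n| = 500 Pa / 196000 m = 2.55×10⁻³ Pa/m
Geostrophic balance (pressure-gradient force = Coriolis force):
V_g = (1/(fρ)) |∂P/∂n| = 2.55×10⁻³ / (1.37×10⁻⁴ × 1.07) = 17.4 m/s
Converting: 17.4 m/s × 1.944 = 33.8 knots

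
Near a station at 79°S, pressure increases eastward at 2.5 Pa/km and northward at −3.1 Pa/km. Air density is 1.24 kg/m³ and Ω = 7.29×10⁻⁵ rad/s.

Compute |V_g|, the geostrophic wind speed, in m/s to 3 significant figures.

Coriolis parameter at 79°S:
f = 2Ω sin φ = 2 × 7.29×10⁻⁵ × sin 79° = 1.43×10⁻⁴ s⁻¹
In the Southern Hemisphere f is negative: f = −1.43×10⁻⁴ s⁻¹.
Component geostrophic relations (x east, y north):
u_g = −(1/(fρ)) ∂P/∂y,  v_g = (1/(fρ)) ∂P/∂x
u_g = −(−3.1×10⁻³)/(−1.43×10⁻⁴ × 1.24) = −17.5 m/s;  v_g = (2.5×10⁻³)/(−1.43×10⁻⁴ × 1.24) = −14.1 m/s
|V_g| = √(u_g² + v_g²) = 22.4 m/s

22.4 m/s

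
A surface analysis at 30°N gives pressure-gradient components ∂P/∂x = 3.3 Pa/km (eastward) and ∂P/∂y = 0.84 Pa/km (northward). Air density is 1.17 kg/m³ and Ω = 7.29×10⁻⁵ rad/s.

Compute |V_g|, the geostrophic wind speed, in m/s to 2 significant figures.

40 m/s

Coriolis parameter at 30°N:
f = 2Ω sin φ = 2 × 7.29×10⁻⁵ × sin 30° = 7.29×10⁻⁵ s⁻¹
Component geostrophic relations (x east, y north):
u_g = −(1/(fρ)) ∂P/∂y,  v_g = (1/(fρ)) ∂P/∂x
u_g = −(0.84×10⁻³)/(7.29×10⁻⁵ × 1.17) = −9.85 m/s;  v_g = (3.3×10⁻³)/(7.29×10⁻⁵ × 1.17) = 38.7 m/s
|V_g| = √(u_g² + v_g²) = 39.9 m/s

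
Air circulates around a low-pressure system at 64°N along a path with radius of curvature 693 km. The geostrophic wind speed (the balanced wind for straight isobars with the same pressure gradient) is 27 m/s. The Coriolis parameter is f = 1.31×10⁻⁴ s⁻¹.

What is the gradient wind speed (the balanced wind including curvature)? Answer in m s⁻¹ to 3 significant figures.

21.8 m s⁻¹

Around a low, centrifugal force acts outward with Coriolis, so pressure-gradient force balances both:
(1/ρ)|∂P/∂n| = fV + V²/R  →  V² + fR·V − fR·V_g = 0
With fR = 1.31×10⁻⁴ × 693×10³ m = 90.8 m/s:
V = [−fR + √((fR)² + 4 fR V_g)]/2 = [−90.8 + √(90.8² + 4×90.8×27)]/2 = 21.8 m/s
Subgeostrophic (V < V_g = 27 m/s), as expected around a low.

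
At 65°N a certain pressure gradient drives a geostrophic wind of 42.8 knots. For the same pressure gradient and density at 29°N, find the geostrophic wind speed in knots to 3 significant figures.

80.0 knots

With the same pressure gradient and density, V_g ∝ 1/f ∝ 1/sin φ.
V₂ = V₁ · sin φ₁ / sin φ₂ = 42.8 × sin 65° / sin 29°
V₂ = 42.8 × 0.9063/0.4848 = 80.0 knots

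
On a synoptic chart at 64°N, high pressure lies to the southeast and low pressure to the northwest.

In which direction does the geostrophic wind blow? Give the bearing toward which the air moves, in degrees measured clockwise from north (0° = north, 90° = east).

045°

The pressure-gradient force points toward the northwest (bearing 315°).
Geostrophic balance: in the Northern Hemisphere the Coriolis force deflects motion to the right, so the geostrophic wind blows 90° to the right of the pressure-gradient force (low pressure on the left).
Rotating 315° by 90° clockwise gives 045° — the wind blows toward the northeast.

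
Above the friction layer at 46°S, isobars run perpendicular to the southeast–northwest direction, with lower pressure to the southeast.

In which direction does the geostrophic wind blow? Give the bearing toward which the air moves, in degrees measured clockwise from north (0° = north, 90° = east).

045°

The pressure-gradient force points toward the southeast (bearing 135°).
Geostrophic balance: in the Southern Hemisphere the Coriolis force deflects motion to the left, so the geostrophic wind blows 90° to the left of the pressure-gradient force (low pressure on the right).
Rotating 135° by 90° counterclockwise gives 045° — the wind blows toward the northeast.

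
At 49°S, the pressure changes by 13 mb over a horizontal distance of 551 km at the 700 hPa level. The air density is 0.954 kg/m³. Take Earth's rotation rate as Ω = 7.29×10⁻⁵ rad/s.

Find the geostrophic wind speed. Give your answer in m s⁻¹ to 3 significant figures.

22.5 m s⁻¹

Coriolis parameter at 49°S:
f = 2Ω sin φ = 2 × 7.29×10⁻⁵ × sin 49° = 1.10×10⁻⁴ s⁻¹
Pressure gradient: |∂P/∂n| = 1300 Pa / 551000 m = 2.36×10⁻³ Pa/m
Geostrophic balance (pressure-gradient force = Coriolis force):
V_g = (1/(fρ)) |∂P/∂n| = 2.36×10⁻³ / (1.10×10⁻⁴ × 0.954) = 22.5 m/s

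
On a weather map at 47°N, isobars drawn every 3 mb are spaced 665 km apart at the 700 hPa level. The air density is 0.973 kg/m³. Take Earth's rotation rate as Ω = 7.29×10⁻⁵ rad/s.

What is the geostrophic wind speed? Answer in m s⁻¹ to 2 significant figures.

4.3 m s⁻¹

Coriolis parameter at 47°N:
f = 2Ω sin φ = 2 × 7.29×10⁻⁵ × sin 47° = 1.07×10⁻⁴ s⁻¹
Pressure gradient: |∂P/∂n| = 300 Pa / 665000 m = 4.51×10⁻⁴ Pa/m
Geostrophic balance (pressure-gradient force = Coriolis force):
V_g = (1/(fρ)) |∂P/∂n| = 4.51×10⁻⁴ / (1.07×10⁻⁴ × 0.973) = 4.35 m/s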